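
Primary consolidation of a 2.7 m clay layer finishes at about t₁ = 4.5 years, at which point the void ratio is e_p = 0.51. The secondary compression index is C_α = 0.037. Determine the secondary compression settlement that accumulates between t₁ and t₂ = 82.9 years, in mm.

Secondary compression: S_s = C_α·H/(1+e_p)·log₁₀(t₂/t₁)
S_s = 0.037×2.7/(1+0.51)×log₁₀(82.9/4.5)
    = 0.06616 × 1.265 = 0.08371 m

S_s ≈ 83.7 mm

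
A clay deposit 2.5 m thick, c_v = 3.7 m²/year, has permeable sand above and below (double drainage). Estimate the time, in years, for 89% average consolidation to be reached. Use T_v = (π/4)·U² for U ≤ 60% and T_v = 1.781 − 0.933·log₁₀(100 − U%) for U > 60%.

t ≈ 0.342 years

Drainage path length: H_d = H/2 = 1.25 m (double drainage).
U > 60%: T_v = 1.781 − 0.933·log₁₀(100 − 89) = 0.80938.
t = T_v·H_d²/c_v = 0.80938×1.25²/3.7 = 0.3418 years.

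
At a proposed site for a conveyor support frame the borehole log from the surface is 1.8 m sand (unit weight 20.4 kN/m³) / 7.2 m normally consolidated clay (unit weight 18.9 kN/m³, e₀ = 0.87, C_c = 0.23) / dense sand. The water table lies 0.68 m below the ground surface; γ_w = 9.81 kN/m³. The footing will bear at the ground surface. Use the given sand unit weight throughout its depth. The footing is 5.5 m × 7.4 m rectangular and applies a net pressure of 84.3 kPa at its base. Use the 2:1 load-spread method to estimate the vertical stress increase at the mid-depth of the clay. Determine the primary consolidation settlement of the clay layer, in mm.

S_c ≈ 135 mm

Mid-depth of clay below the ground surface: z = 1.8 + 7.2/2 = 5.4 m.
Total vertical stress at mid-clay: σ_v = 20.4×1.8 + 18.9×3.6 = 104.76 kPa.
Pore pressure: u = 9.81×(5.4 − 0.68) = 46.303 kPa.
Initial effective stress: σ'_0 = σ_v − u = 104.76 − 46.303 = 58.457 kPa.
Stress increase at mid-clay by the 2:1 spreading method:
Δσ = qBL/((B+z)(L+z)) = 84.3×5.5×7.4/((5.5+5.4)(7.4+5.4)) = 24.592 kPa
Final effective stress: σ'_f = σ'_0 + Δσ = 58.457 + 24.592 = 83.049 kPa.
Normally consolidated clay, so the full stress increment lies on the virgin compression line:
S_c = C_c·H/(1+e₀)·log₁₀(σ'_f/σ'_0) = 0.23×7.2/(1+0.87)×log₁₀(83.049/58.457)
    = 0.88556 × 0.1525 = 0.135 m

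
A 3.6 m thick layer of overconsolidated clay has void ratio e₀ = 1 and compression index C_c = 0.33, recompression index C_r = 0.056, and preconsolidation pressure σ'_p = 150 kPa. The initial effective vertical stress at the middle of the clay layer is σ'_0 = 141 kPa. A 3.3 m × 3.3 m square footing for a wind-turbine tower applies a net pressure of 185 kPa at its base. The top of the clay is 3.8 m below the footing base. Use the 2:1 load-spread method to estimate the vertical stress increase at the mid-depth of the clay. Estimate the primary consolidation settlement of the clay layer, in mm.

Mid-depth of clay below the footing base: z = 3.8 + 3.6/2 = 5.6 m.
Stress increase at mid-clay by the 2:1 spreading method:
Δσ = qBL/((B+z)(L+z)) = 185×3.3×3.3/((3.3+5.6)(3.3+5.6)) = 25.434 kPa
Final effective stress: σ'_f = 141 + 25.434 = 166.43 kPa.
σ'_f = 166.43 > σ'_p = 150 kPa, so the stress path crosses the preconsolidation pressure — recompression up to σ'_p, then virgin compression beyond:
S_c = H/(1+e₀)·[C_r·log₁₀(σ'_p/σ'_0) + C_c·log₁₀(σ'_f/σ'_p)]
    = 3.6/2 × [0.056×log₁₀(150/141) + 0.33×log₁₀(166.43/150)]
    = 1.8 × [0.0015048 + 0.014896] = 0.02952 m

S_c ≈ 29.5 mm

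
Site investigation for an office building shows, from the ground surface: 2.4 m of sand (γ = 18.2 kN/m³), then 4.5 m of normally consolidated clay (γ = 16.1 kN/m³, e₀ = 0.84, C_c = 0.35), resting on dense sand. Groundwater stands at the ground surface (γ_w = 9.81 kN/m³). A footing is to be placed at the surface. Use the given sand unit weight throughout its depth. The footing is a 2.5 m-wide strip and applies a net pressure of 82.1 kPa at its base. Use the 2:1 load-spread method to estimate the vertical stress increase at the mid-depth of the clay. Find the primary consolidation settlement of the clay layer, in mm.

S_c ≈ 226 mm

Mid-depth of clay below the ground surface: z = 2.4 + 4.5/2 = 4.65 m.
Total vertical stress at mid-clay: σ_v = 18.2×2.4 + 16.1×2.25 = 79.905 kPa.
Pore pressure: u = 9.81×(4.65 − 0) = 45.617 kPa.
Initial effective stress: σ'_0 = σ_v − u = 79.905 − 45.617 = 34.288 kPa.
Stress increase at mid-clay by the 2:1 spreading method:
Δσ = qB/(B+z) = 82.1×2.5/(2.5+4.65) = 28.706 kPa
Final effective stress: σ'_f = σ'_0 + Δσ = 34.288 + 28.706 = 62.994 kPa.
Normally consolidated clay, so the full stress increment lies on the virgin compression line:
S_c = C_c·H/(1+e₀)·log₁₀(σ'_f/σ'_0) = 0.35×4.5/(1+0.84)×log₁₀(62.994/34.288)
    = 0.85598 × 0.26416 = 0.2261 m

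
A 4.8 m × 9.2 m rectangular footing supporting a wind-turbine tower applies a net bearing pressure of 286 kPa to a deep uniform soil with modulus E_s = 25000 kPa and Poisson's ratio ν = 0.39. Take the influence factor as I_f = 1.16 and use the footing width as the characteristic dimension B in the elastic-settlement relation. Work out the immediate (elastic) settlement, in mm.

S_e ≈ 54 mm

Immediate (elastic) settlement: S_e = q·B·(1−ν²)/E_s · I_f.
S_e = 286 × 4.8 × (1 − 0.39²) / 25000 × 1.16
    = 286 × 4.8 × 0.8479 / 25000 × 1.16
    = 0.05401 m = 54.01 mm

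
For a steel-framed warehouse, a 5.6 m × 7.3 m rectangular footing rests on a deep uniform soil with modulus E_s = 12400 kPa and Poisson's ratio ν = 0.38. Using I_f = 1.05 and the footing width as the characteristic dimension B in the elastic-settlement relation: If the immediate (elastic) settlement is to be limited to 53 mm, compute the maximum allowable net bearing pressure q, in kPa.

q ≈ 131 kPa

S_e = q·B·(1−ν²)/E_s · I_f  ⇒  q = S_e·E_s / (B·(1−ν²)·I_f).
q = 0.053 × 12400 / (5.6 × 0.8556 × 1.05) = 130.6 kPa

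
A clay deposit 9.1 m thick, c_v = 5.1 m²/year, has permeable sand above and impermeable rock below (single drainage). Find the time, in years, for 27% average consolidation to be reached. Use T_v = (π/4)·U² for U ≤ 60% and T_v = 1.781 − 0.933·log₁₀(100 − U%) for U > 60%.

Drainage path length: H_d = H = 9.1 m (single drainage).
U ≤ 60%: T_v = (π/4)·U² = (π/4)×0.27² = 0.057256.
t = T_v·H_d²/c_v = 0.057256×9.1²/5.1 = 0.9297 years.

t ≈ 0.93 years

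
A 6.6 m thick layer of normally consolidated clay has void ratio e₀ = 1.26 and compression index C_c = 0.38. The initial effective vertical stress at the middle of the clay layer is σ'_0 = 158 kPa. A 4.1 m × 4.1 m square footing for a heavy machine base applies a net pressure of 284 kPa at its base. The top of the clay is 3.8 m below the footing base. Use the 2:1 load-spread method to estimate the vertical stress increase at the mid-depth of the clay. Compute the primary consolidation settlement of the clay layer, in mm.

S_c ≈ 104 mm

Mid-depth of clay below the footing base: z = 3.8 + 6.6/2 = 7.1 m.
Stress increase at mid-clay by the 2:1 spreading method:
Δσ = qBL/((B+z)(L+z)) = 284×4.1×4.1/((4.1+7.1)(4.1+7.1)) = 38.058 kPa
Final effective stress: σ'_f = σ'_0 + Δσ = 158 + 38.058 = 196.06 kPa.
Normally consolidated clay, so the full stress increment lies on the virgin compression line:
S_c = C_c·H/(1+e₀)·log₁₀(σ'_f/σ'_0) = 0.38×6.6/(1+1.26)×log₁₀(196.06/158)
    = 1.1097 × 0.093732 = 0.104 m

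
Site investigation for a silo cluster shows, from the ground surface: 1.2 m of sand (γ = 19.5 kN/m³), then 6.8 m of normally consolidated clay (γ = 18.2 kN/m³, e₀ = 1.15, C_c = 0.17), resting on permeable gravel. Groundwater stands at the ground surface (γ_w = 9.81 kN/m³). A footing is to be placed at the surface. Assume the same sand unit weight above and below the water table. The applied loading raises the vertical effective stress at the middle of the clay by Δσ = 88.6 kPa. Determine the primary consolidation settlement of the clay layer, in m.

Mid-depth of clay below the ground surface: z = 1.2 + 6.8/2 = 4.6 m.
Total vertical stress at mid-clay: σ_v = 19.5×1.2 + 18.2×3.4 = 85.28 kPa.
Pore pressure: u = 9.81×(4.6 − 0) = 45.126 kPa.
Initial effective stress: σ'_0 = σ_v − u = 85.28 − 45.126 = 40.154 kPa.
Final effective stress: σ'_f = σ'_0 + Δσ = 40.154 + 88.6 = 128.75 kPa.
Normally consolidated clay, so the full stress increment lies on the virgin compression line:
S_c = C_c·H/(1+e₀)·log₁₀(σ'_f/σ'_0) = 0.17×6.8/(1+1.15)×log₁₀(128.75/40.154)
    = 0.53767 × 0.50602 = 0.2721 m

S_c ≈ 0.272 m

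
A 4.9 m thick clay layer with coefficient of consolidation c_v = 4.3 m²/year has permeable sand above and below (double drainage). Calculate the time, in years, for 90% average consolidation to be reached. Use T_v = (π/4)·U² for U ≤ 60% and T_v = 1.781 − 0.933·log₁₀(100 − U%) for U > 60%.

Drainage path length: H_d = H/2 = 2.45 m (double drainage).
U > 60%: T_v = 1.781 − 0.933·log₁₀(100 − 90) = 0.848.
t = T_v·H_d²/c_v = 0.848×2.45²/4.3 = 1.184 years.

t ≈ 1.18 years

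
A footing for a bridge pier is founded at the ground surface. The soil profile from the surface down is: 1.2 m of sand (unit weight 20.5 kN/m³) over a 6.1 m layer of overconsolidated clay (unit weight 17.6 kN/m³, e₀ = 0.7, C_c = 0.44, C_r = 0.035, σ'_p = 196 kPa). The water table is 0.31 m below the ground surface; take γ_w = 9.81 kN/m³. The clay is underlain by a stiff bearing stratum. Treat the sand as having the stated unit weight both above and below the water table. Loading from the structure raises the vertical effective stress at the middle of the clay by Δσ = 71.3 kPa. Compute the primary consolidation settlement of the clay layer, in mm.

Mid-depth of clay below the ground surface: z = 1.2 + 6.1/2 = 4.25 m.
Total vertical stress at mid-clay: σ_v = 20.5×1.2 + 17.6×3.05 = 78.28 kPa.
Pore pressure: u = 9.81×(4.25 − 0.31) = 38.651 kPa.
Initial effective stress: σ'_0 = σ_v − u = 78.28 − 38.651 = 39.629 kPa.
Final effective stress: σ'_f = 39.629 + 71.3 = 110.93 kPa.
σ'_f = 110.93 ≤ σ'_p = 196 kPa, so the clay remains overconsolidated and only the recompression index applies:
S_c = C_r·H/(1+e₀)·log₁₀(σ'_f/σ'_0) = 0.035×6.1/1.7×log₁₀(110.93/39.629)
    = 0.12559 × 0.44704 = 0.05614 m

S_c ≈ 56.1 mm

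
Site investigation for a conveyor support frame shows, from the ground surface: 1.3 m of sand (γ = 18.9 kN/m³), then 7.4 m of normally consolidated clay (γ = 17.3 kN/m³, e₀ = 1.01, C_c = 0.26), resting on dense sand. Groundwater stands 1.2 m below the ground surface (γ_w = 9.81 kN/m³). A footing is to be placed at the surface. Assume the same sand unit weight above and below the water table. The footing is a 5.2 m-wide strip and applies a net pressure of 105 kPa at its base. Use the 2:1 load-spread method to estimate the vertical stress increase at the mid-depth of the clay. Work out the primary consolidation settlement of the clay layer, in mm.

Mid-depth of clay below the ground surface: z = 1.3 + 7.4/2 = 5 m.
Total vertical stress at mid-clay: σ_v = 18.9×1.3 + 17.3×3.7 = 88.58 kPa.
Pore pressure: u = 9.81×(5 − 1.2) = 37.278 kPa.
Initial effective stress: σ'_0 = σ_v − u = 88.58 − 37.278 = 51.302 kPa.
Stress increase at mid-clay by the 2:1 spreading method:
Δσ = qB/(B+z) = 105×5.2/(5.2+5) = 53.529 kPa
Final effective stress: σ'_f = σ'_0 + Δσ = 51.302 + 53.529 = 104.83 kPa.
Normally consolidated clay, so the full stress increment lies on the virgin compression line:
S_c = C_c·H/(1+e₀)·log₁₀(σ'_f/σ'_0) = 0.26×7.4/(1+1.01)×log₁₀(104.83/51.302)
    = 0.95721 × 0.31035 = 0.2971 m

S_c ≈ 297 mm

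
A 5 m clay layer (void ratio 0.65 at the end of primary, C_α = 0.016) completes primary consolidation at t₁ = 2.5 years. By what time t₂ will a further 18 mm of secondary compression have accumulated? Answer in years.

t₂ ≈ 5.88 years

S_s = C_α·H/(1+e_p)·log₁₀(t₂/t₁) ⇒ log₁₀(t₂/t₁) = S_s·(1+e_p)/(C_α·H).
log₁₀(t₂/t₁) = 0.018 × (1+0.65) / (0.016×5) = 0.3712
t₂ = t₁ × 10^0.3712 = 2.5 × 2.351 = 5.877 years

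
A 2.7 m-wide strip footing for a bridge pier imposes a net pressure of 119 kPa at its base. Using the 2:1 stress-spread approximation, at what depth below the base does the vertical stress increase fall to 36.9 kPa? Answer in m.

z ≈ 6.01 m

2:1 spreading — at depth z the loaded area has grown by z in each plan dimension:
qB/(B+z) = Δσ_z ⇒ z = qB/Δσ_z − B = 119×2.7/36.9 − 2.7 = 6.007 m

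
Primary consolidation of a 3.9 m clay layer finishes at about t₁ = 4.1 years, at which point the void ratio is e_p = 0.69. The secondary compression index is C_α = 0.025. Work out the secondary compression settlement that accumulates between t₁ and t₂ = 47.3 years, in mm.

S_s ≈ 61.3 mm

Secondary compression: S_s = C_α·H/(1+e_p)·log₁₀(t₂/t₁)
S_s = 0.025×3.9/(1+0.69)×log₁₀(47.3/4.1)
    = 0.05769 × 1.062 = 0.06127 m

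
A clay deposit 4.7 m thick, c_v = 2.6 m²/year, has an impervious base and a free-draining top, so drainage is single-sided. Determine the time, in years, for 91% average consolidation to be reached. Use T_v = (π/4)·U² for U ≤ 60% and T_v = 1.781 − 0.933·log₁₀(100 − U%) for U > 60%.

Drainage path length: H_d = H = 4.7 m (single drainage).
U > 60%: T_v = 1.781 − 0.933·log₁₀(100 − 91) = 0.89069.
t = T_v·H_d²/c_v = 0.89069×4.7²/2.6 = 7.567 years.

t ≈ 7.57 years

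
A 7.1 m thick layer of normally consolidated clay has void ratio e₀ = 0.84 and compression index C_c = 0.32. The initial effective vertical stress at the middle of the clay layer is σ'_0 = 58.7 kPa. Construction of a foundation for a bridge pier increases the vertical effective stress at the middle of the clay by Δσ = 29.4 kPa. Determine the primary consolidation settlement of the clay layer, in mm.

Final effective stress: σ'_f = σ'_0 + Δσ = 58.7 + 29.4 = 88.1 kPa.
Normally consolidated clay, so the full stress increment lies on the virgin compression line:
S_c = C_c·H/(1+e₀)·log₁₀(σ'_f/σ'_0) = 0.32×7.1/(1+0.84)×log₁₀(88.1/58.7)
    = 1.2348 × 0.17634 = 0.2177 m

S_c ≈ 218 mm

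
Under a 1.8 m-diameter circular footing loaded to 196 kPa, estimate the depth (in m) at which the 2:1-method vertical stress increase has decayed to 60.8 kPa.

2:1 spreading — at depth z the loaded area has grown by z in each plan dimension:
qD²/(D+z)² = Δσ_z ⇒ z = D(√(q/Δσ_z) − 1) = 1.8×(√(196/60.8) − 1) = 1.432 m

z ≈ 1.43 m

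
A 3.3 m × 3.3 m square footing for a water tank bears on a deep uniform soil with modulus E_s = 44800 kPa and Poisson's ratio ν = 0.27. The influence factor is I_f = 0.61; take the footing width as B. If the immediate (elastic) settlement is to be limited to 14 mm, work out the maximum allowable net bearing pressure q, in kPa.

S_e = q·B·(1−ν²)/E_s · I_f  ⇒  q = S_e·E_s / (B·(1−ν²)·I_f).
q = 0.014 × 44800 / (3.3 × 0.9271 × 0.61) = 336.1 kPa

q ≈ 336 kPa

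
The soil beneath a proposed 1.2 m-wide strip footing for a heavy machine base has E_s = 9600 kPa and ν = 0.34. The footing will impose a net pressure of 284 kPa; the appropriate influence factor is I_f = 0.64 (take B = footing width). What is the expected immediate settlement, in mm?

S_e ≈ 20.1 mm

Immediate (elastic) settlement: S_e = q·B·(1−ν²)/E_s · I_f.
S_e = 284 × 1.2 × (1 − 0.34²) / 9600 × 0.64
    = 284 × 1.2 × 0.8844 / 9600 × 0.64
    = 0.02009 m = 20.09 mm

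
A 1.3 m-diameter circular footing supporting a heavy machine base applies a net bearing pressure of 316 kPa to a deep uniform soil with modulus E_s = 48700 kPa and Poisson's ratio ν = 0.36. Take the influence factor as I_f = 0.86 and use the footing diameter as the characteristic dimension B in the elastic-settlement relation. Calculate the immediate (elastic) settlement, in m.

Immediate (elastic) settlement: S_e = q·B·(1−ν²)/E_s · I_f.
S_e = 316 × 1.3 × (1 − 0.36²) / 48700 × 0.86
    = 316 × 1.3 × 0.8704 / 48700 × 0.86
    = 0.006314 m

S_e ≈ 0.00631 m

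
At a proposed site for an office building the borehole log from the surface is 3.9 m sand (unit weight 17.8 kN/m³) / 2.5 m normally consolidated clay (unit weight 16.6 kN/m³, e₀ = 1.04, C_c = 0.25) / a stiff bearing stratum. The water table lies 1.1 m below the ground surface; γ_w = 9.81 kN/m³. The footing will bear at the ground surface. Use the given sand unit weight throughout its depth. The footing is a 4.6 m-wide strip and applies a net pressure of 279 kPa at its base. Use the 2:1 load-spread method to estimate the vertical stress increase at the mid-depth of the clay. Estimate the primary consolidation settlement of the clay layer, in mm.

S_c ≈ 171 mm

Mid-depth of clay below the ground surface: z = 3.9 + 2.5/2 = 5.15 m.
Total vertical stress at mid-clay: σ_v = 17.8×3.9 + 16.6×1.25 = 90.17 kPa.
Pore pressure: u = 9.81×(5.15 − 1.1) = 39.73 kPa.
Initial effective stress: σ'_0 = σ_v − u = 90.17 − 39.73 = 50.44 kPa.
Stress increase at mid-clay by the 2:1 spreading method:
Δσ = qB/(B+z) = 279×4.6/(4.6+5.15) = 131.63 kPa
Final effective stress: σ'_f = σ'_0 + Δσ = 50.44 + 131.63 = 182.07 kPa.
Normally consolidated clay, so the full stress increment lies on the virgin compression line:
S_c = C_c·H/(1+e₀)·log₁₀(σ'_f/σ'_0) = 0.25×2.5/(1+1.04)×log₁₀(182.07/50.44)
    = 0.30637 × 0.55746 = 0.1708 m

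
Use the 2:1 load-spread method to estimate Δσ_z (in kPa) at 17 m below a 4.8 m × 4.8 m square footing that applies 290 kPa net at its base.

By the 2:1 method the load spreads at 1 horizontal : 2 vertical, so at depth z the loaded area has grown by z in each plan dimension:
Δσ = qBL/((B+z)(L+z)) = 290×4.8×4.8/((4.8+17)(4.8+17)) = 14.059 kPa

Δσ_z ≈ 14.1 kPa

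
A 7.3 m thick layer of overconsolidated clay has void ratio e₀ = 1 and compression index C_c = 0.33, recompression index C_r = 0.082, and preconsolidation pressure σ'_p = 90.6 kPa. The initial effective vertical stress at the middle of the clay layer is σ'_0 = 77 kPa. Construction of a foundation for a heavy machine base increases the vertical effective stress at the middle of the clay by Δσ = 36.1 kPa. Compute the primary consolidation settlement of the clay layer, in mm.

S_c ≈ 137 mm

Final effective stress: σ'_f = 77 + 36.1 = 113.1 kPa.
σ'_f = 113.1 > σ'_p = 90.6 kPa, so the stress path crosses the preconsolidation pressure — recompression up to σ'_p, then virgin compression beyond:
S_c = H/(1+e₀)·[C_r·log₁₀(σ'_p/σ'_0) + C_c·log₁₀(σ'_f/σ'_p)]
    = 7.3/2 × [0.082×log₁₀(90.6/77) + 0.33×log₁₀(113.1/90.6)]
    = 3.65 × [0.0057923 + 0.03179] = 0.1372 m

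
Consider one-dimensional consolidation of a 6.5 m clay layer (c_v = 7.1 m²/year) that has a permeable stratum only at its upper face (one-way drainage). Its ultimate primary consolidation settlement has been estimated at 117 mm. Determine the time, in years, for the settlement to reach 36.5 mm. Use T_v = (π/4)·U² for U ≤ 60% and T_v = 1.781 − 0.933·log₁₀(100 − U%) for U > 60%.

t ≈ 0.455 years

Drainage path length: H_d = H = 6.5 m (single drainage).
U = S(t)/S_ult = 36.5/117 = 0.312.
U ≤ 60%: T_v = (π/4)·U² = (π/4)×0.31197² = 0.076437.
t = T_v·H_d²/c_v = 0.076437×6.5²/7.1 = 0.4549 years.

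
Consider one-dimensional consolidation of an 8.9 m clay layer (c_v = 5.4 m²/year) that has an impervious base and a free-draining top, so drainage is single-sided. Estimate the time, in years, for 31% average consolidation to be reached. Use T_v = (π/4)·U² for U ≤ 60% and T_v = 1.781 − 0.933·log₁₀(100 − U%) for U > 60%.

t ≈ 1.11 years

Drainage path length: H_d = H = 8.9 m (single drainage).
U ≤ 60%: T_v = (π/4)·U² = (π/4)×0.31² = 0.075477.
t = T_v·H_d²/c_v = 0.075477×8.9²/5.4 = 1.107 years.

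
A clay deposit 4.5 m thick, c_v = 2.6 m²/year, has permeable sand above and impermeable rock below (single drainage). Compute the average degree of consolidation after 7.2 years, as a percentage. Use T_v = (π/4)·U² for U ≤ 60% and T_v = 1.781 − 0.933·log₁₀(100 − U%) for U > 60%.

Drainage path length: H_d = H = 4.5 m (single drainage).
T_v = c_v·t/H_d² = 2.6×7.2/4.5² = 0.92444.
T_v = 0.92444 corresponds to the U > 60% branch:
U = 1 − 10^((1.781 − T_v)/0.933)/100 = 0.9172

U ≈ 91.7 %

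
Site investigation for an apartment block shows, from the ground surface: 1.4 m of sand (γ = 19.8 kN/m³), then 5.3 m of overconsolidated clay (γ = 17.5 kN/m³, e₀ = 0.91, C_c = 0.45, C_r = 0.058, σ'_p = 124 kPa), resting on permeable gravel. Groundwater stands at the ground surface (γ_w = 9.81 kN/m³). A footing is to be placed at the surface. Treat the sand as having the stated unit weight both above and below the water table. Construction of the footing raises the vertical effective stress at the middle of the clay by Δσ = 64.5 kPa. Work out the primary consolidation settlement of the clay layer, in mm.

S_c ≈ 73.9 mm

Mid-depth of clay below the ground surface: z = 1.4 + 5.3/2 = 4.05 m.
Total vertical stress at mid-clay: σ_v = 19.8×1.4 + 17.5×2.65 = 74.095 kPa.
Pore pressure: u = 9.81×(4.05 − 0) = 39.73 kPa.
Initial effective stress: σ'_0 = σ_v − u = 74.095 − 39.73 = 34.365 kPa.
Final effective stress: σ'_f = 34.365 + 64.5 = 98.865 kPa.
σ'_f = 98.865 ≤ σ'_p = 124 kPa, so the clay remains overconsolidated and only the recompression index applies:
S_c = C_r·H/(1+e₀)·log₁₀(σ'_f/σ'_0) = 0.058×5.3/1.91×log₁₀(98.865/34.365)
    = 0.16094 × 0.45893 = 0.07386 m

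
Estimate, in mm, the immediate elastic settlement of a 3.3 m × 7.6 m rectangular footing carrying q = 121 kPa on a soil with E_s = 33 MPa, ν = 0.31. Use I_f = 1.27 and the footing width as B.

S_e ≈ 13.9 mm

Immediate (elastic) settlement: S_e = q·B·(1−ν²)/E_s · I_f.
E_s = 33 MPa = 33000 kPa.
S_e = 121 × 3.3 × (1 − 0.31²) / 33000 × 1.27
    = 121 × 3.3 × 0.9039 / 33000 × 1.27
    = 0.01389 m = 13.89 mm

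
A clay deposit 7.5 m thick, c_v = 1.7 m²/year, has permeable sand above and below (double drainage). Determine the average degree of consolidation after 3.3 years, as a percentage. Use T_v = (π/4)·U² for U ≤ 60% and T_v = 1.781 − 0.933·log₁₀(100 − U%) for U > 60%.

U ≈ 69.7 %

Drainage path length: H_d = H/2 = 3.75 m (double drainage).
T_v = c_v·t/H_d² = 1.7×3.3/3.75² = 0.39893.
T_v = 0.39893 corresponds to the U > 60% branch:
U = 1 − 10^((1.781 − T_v)/0.933)/100 = 0.6971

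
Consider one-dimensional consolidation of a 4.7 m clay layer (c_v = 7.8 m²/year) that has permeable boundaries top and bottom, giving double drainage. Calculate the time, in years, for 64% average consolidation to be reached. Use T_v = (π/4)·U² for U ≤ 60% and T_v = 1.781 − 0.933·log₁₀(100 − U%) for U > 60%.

t ≈ 0.233 years

Drainage path length: H_d = H/2 = 2.35 m (double drainage).
U > 60%: T_v = 1.781 − 0.933·log₁₀(100 − 64) = 0.32897.
t = T_v·H_d²/c_v = 0.32897×2.35²/7.8 = 0.2329 years.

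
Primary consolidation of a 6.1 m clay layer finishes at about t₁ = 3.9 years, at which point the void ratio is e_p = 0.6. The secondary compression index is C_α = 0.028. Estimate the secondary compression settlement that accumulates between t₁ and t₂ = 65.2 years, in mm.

Secondary compression: S_s = C_α·H/(1+e_p)·log₁₀(t₂/t₁)
S_s = 0.028×6.1/(1+0.6)×log₁₀(65.2/3.9)
    = 0.1067 × 1.223 = 0.1306 m

S_s ≈ 131 mm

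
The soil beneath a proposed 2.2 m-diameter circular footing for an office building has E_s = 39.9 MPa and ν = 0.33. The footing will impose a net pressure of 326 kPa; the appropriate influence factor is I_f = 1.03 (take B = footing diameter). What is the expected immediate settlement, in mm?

S_e ≈ 16.5 mm

Immediate (elastic) settlement: S_e = q·B·(1−ν²)/E_s · I_f.
E_s = 39.9 MPa = 39900 kPa.
S_e = 326 × 2.2 × (1 − 0.33²) / 39900 × 1.03
    = 326 × 2.2 × 0.8911 / 39900 × 1.03
    = 0.0165 m = 16.5 mm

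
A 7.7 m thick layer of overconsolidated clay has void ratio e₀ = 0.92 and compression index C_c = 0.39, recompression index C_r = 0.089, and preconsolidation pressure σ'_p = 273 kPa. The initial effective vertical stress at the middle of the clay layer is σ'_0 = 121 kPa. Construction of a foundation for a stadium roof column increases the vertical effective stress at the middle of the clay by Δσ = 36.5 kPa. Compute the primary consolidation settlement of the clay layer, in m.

S_c ≈ 0.0409 m

Final effective stress: σ'_f = 121 + 36.5 = 157.5 kPa.
σ'_f = 157.5 ≤ σ'_p = 273 kPa, so the clay remains overconsolidated and only the recompression index applies:
S_c = C_r·H/(1+e₀)·log₁₀(σ'_f/σ'_0) = 0.089×7.7/1.92×log₁₀(157.5/121)
    = 0.35693 × 0.1145 = 0.04087 m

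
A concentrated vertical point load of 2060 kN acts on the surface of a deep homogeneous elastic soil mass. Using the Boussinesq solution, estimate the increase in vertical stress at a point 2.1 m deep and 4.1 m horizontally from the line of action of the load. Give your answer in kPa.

Boussinesq vertical stress below a point load on an elastic half-space:
Δσ_z = 3P/(2πz²) · [1 + (r/z)²]^(−5/2)
r/z = 4.1/2.1 = 1.9524; [1+(r/z)²]^(−5/2) = 0.019689.
Δσ_z = 3×2060/(2π×2.1²) × 0.019689 = 223.03 × 0.019689 = 4.391 kPa

Δσ_z ≈ 4.39 kPa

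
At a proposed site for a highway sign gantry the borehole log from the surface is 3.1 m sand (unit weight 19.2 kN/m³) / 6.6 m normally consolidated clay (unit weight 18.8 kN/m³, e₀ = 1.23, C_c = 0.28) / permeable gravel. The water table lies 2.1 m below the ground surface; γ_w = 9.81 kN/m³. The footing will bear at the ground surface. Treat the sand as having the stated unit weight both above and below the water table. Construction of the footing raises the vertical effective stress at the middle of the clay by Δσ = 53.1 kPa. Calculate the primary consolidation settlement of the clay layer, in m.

Mid-depth of clay below the ground surface: z = 3.1 + 6.6/2 = 6.4 m.
Total vertical stress at mid-clay: σ_v = 19.2×3.1 + 18.8×3.3 = 121.56 kPa.
Pore pressure: u = 9.81×(6.4 − 2.1) = 42.183 kPa.
Initial effective stress: σ'_0 = σ_v − u = 121.56 − 42.183 = 79.377 kPa.
Final effective stress: σ'_f = σ'_0 + Δσ = 79.377 + 53.1 = 132.48 kPa.
Normally consolidated clay, so the full stress increment lies on the virgin compression line:
S_c = C_c·H/(1+e₀)·log₁₀(σ'_f/σ'_0) = 0.28×6.6/(1+1.23)×log₁₀(132.48/79.377)
    = 0.8287 × 0.22246 = 0.1844 m

S_c ≈ 0.184 m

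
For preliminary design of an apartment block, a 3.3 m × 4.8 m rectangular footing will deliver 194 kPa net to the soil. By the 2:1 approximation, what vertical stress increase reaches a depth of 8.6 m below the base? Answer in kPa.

Δσ_z ≈ 19.3 kPa

By the 2:1 method the load spreads at 1 horizontal : 2 vertical, so at depth z the loaded area has grown by z in each plan dimension:
Δσ = qBL/((B+z)(L+z)) = 194×3.3×4.8/((3.3+8.6)(4.8+8.6)) = 19.271 kPa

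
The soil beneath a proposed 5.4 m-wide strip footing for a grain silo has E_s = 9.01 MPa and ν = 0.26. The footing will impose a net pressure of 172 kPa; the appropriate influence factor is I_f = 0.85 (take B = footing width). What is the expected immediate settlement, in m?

Immediate (elastic) settlement: S_e = q·B·(1−ν²)/E_s · I_f.
E_s = 9.01 MPa = 9010 kPa.
S_e = 172 × 5.4 × (1 − 0.26²) / 9010 × 0.85
    = 172 × 5.4 × 0.9324 / 9010 × 0.85
    = 0.0817 m

S_e ≈ 0.0817 m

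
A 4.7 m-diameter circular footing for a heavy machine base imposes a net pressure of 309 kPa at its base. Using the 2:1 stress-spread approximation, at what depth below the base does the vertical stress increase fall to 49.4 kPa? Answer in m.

2:1 spreading — at depth z the loaded area has grown by z in each plan dimension:
qD²/(D+z)² = Δσ_z ⇒ z = D(√(q/Δσ_z) − 1) = 4.7×(√(309/49.4) − 1) = 7.055 m

z ≈ 7.05 m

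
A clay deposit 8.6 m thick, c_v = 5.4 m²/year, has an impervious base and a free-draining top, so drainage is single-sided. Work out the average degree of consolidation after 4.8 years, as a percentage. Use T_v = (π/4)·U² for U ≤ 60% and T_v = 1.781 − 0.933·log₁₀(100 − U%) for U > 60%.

Drainage path length: H_d = H = 8.6 m (single drainage).
T_v = c_v·t/H_d² = 5.4×4.8/8.6² = 0.35046.
T_v = 0.35046 corresponds to the U > 60% branch:
U = 1 − 10^((1.781 − T_v)/0.933)/100 = 0.6586

U ≈ 65.9 %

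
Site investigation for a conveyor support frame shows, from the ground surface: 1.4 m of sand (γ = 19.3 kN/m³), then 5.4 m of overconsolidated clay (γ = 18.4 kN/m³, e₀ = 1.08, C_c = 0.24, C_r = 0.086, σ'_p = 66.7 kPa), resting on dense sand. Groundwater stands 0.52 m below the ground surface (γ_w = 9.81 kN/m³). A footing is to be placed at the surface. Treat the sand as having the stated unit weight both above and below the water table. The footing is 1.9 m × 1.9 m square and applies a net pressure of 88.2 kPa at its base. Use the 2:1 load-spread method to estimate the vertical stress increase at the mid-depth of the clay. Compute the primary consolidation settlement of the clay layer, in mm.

S_c ≈ 18.7 mm

Mid-depth of clay below the ground surface: z = 1.4 + 5.4/2 = 4.1 m.
Total vertical stress at mid-clay: σ_v = 19.3×1.4 + 18.4×2.7 = 76.7 kPa.
Pore pressure: u = 9.81×(4.1 − 0.52) = 35.12 kPa.
Initial effective stress: σ'_0 = σ_v − u = 76.7 − 35.12 = 41.58 kPa.
Stress increase at mid-clay by the 2:1 spreading method:
Δσ = qBL/((B+z)(L+z)) = 88.2×1.9×1.9/((1.9+4.1)(1.9+4.1)) = 8.8445 kPa
Final effective stress: σ'_f = 41.58 + 8.8445 = 50.424 kPa.
σ'_f = 50.424 ≤ σ'_p = 66.7 kPa, so the clay remains overconsolidated and only the recompression index applies:
S_c = C_r·H/(1+e₀)·log₁₀(σ'_f/σ'_0) = 0.086×5.4/2.08×log₁₀(50.424/41.58)
    = 0.22327 × 0.083753 = 0.0187 m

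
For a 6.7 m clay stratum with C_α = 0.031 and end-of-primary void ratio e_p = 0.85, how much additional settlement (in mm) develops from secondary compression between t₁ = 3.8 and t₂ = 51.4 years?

Secondary compression: S_s = C_α·H/(1+e_p)·log₁₀(t₂/t₁)
S_s = 0.031×6.7/(1+0.85)×log₁₀(51.4/3.8)
    = 0.1123 × 1.131 = 0.127 m

S_s ≈ 127 mm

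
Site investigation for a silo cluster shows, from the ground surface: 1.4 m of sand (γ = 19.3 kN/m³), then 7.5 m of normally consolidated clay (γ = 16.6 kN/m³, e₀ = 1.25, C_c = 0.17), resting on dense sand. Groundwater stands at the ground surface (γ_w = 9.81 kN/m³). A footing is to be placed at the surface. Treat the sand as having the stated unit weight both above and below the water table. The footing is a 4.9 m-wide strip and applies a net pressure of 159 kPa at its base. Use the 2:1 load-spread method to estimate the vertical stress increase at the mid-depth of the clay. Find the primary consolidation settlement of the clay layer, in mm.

Mid-depth of clay below the ground surface: z = 1.4 + 7.5/2 = 5.15 m.
Total vertical stress at mid-clay: σ_v = 19.3×1.4 + 16.6×3.75 = 89.27 kPa.
Pore pressure: u = 9.81×(5.15 − 0) = 50.522 kPa.
Initial effective stress: σ'_0 = σ_v − u = 89.27 − 50.522 = 38.748 kPa.
Stress increase at mid-clay by the 2:1 spreading method:
Δσ = qB/(B+z) = 159×4.9/(4.9+5.15) = 77.522 kPa
Final effective stress: σ'_f = σ'_0 + Δσ = 38.748 + 77.522 = 116.27 kPa.
Normally consolidated clay, so the full stress increment lies on the virgin compression line:
S_c = C_c·H/(1+e₀)·log₁₀(σ'_f/σ'_0) = 0.17×7.5/(1+1.25)×log₁₀(116.27/38.748)
    = 0.56667 × 0.47722 = 0.2704 m

S_c ≈ 270 mm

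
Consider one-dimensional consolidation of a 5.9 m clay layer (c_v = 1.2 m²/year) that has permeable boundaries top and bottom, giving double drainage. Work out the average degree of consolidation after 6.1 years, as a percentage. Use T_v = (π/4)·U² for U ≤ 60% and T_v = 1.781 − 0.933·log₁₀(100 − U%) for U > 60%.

Drainage path length: H_d = H/2 = 2.95 m (double drainage).
T_v = c_v·t/H_d² = 1.2×6.1/2.95² = 0.84114.
T_v = 0.84114 corresponds to the U > 60% branch:
U = 1 − 10^((1.781 − T_v)/0.933)/100 = 0.8983

U ≈ 89.8 %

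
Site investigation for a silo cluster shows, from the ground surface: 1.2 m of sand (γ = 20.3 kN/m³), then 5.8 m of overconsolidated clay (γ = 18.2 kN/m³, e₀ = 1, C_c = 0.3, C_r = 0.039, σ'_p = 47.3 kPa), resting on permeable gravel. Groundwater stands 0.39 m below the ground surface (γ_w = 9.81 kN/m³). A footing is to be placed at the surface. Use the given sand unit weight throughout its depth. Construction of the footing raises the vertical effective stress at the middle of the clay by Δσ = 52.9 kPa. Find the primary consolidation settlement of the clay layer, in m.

S_c ≈ 0.265 m

Mid-depth of clay below the ground surface: z = 1.2 + 5.8/2 = 4.1 m.
Total vertical stress at mid-clay: σ_v = 20.3×1.2 + 18.2×2.9 = 77.14 kPa.
Pore pressure: u = 9.81×(4.1 − 0.39) = 36.395 kPa.
Initial effective stress: σ'_0 = σ_v − u = 77.14 − 36.395 = 40.745 kPa.
Final effective stress: σ'_f = 40.745 + 52.9 = 93.645 kPa.
σ'_f = 93.645 > σ'_p = 47.3 kPa, so the stress path crosses the preconsolidation pressure — recompression up to σ'_p, then virgin compression beyond:
S_c = H/(1+e₀)·[C_r·log₁₀(σ'_p/σ'_0) + C_c·log₁₀(σ'_f/σ'_p)]
    = 5.8/2 × [0.039×log₁₀(47.3/40.745) + 0.3×log₁₀(93.645/47.3)]
    = 2.9 × [0.0025267 + 0.088987] = 0.2654 m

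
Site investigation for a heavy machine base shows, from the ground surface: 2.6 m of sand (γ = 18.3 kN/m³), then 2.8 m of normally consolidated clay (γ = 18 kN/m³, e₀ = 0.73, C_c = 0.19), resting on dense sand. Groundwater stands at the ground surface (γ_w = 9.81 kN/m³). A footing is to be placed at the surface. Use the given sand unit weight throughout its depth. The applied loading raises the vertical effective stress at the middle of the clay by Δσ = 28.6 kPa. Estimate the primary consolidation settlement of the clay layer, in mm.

S_c ≈ 82.4 mm

Mid-depth of clay below the ground surface: z = 2.6 + 2.8/2 = 4 m.
Total vertical stress at mid-clay: σ_v = 18.3×2.6 + 18×1.4 = 72.78 kPa.
Pore pressure: u = 9.81×(4 − 0) = 39.24 kPa.
Initial effective stress: σ'_0 = σ_v − u = 72.78 − 39.24 = 33.54 kPa.
Final effective stress: σ'_f = σ'_0 + Δσ = 33.54 + 28.6 = 62.14 kPa.
Normally consolidated clay, so the full stress increment lies on the virgin compression line:
S_c = C_c·H/(1+e₀)·log₁₀(σ'_f/σ'_0) = 0.19×2.8/(1+0.73)×log₁₀(62.14/33.54)
    = 0.30751 × 0.26781 = 0.08235 m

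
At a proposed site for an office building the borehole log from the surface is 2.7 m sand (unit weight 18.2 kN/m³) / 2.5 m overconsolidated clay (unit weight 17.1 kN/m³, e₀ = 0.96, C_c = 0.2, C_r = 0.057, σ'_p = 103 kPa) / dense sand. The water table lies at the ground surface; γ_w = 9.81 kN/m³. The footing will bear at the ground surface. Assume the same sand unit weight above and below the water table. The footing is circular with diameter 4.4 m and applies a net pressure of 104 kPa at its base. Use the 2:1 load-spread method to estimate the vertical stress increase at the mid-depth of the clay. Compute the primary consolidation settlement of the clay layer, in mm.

S_c ≈ 20.4 mm

Mid-depth of clay below the ground surface: z = 2.7 + 2.5/2 = 3.95 m.
Total vertical stress at mid-clay: σ_v = 18.2×2.7 + 17.1×1.25 = 70.515 kPa.
Pore pressure: u = 9.81×(3.95 − 0) = 38.75 kPa.
Initial effective stress: σ'_0 = σ_v − u = 70.515 − 38.75 = 31.765 kPa.
Stress increase at mid-clay by the 2:1 spreading method:
Δσ ≈ qD²/(D+z)² = 104×4.4²/(4.4+3.95)² = 28.878 kPa
Final effective stress: σ'_f = 31.765 + 28.878 = 60.643 kPa.
σ'_f = 60.643 ≤ σ'_p = 103 kPa, so the clay remains overconsolidated and only the recompression index applies:
S_c = C_r·H/(1+e₀)·log₁₀(σ'_f/σ'_0) = 0.057×2.5/1.96×log₁₀(60.643/31.765)
    = 0.072704 × 0.28083 = 0.02042 m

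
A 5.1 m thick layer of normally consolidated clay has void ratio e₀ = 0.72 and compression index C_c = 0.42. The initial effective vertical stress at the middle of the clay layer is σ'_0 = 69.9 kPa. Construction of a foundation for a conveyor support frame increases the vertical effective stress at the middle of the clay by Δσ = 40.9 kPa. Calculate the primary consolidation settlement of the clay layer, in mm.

S_c ≈ 249 mm

Final effective stress: σ'_f = σ'_0 + Δσ = 69.9 + 40.9 = 110.8 kPa.
Normally consolidated clay, so the full stress increment lies on the virgin compression line:
S_c = C_c·H/(1+e₀)·log₁₀(σ'_f/σ'_0) = 0.42×5.1/(1+0.72)×log₁₀(110.8/69.9)
    = 1.2453 × 0.20006 = 0.2491 m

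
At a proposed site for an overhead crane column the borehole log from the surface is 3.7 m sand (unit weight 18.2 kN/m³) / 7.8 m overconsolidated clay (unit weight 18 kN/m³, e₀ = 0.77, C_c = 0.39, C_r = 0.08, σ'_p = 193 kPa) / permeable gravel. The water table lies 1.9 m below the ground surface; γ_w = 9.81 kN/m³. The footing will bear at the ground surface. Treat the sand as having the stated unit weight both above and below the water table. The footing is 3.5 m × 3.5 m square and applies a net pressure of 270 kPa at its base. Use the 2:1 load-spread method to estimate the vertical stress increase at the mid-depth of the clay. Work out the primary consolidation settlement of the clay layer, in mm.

S_c ≈ 43.5 mm

Mid-depth of clay below the ground surface: z = 3.7 + 7.8/2 = 7.6 m.
Total vertical stress at mid-clay: σ_v = 18.2×3.7 + 18×3.9 = 137.54 kPa.
Pore pressure: u = 9.81×(7.6 − 1.9) = 55.917 kPa.
Initial effective stress: σ'_0 = σ_v − u = 137.54 − 55.917 = 81.623 kPa.
Stress increase at mid-clay by the 2:1 spreading method:
Δσ = qBL/((B+z)(L+z)) = 270×3.5×3.5/((3.5+7.6)(3.5+7.6)) = 26.844 kPa
Final effective stress: σ'_f = 81.623 + 26.844 = 108.47 kPa.
σ'_f = 108.47 ≤ σ'_p = 193 kPa, so the clay remains overconsolidated and only the recompression index applies:
S_c = C_r·H/(1+e₀)·log₁₀(σ'_f/σ'_0) = 0.08×7.8/1.77×log₁₀(108.47/81.623)
    = 0.35254 × 0.1235 = 0.04354 m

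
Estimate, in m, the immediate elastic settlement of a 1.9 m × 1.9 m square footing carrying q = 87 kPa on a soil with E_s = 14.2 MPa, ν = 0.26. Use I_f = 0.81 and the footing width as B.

Immediate (elastic) settlement: S_e = q·B·(1−ν²)/E_s · I_f.
E_s = 14.2 MPa = 14200 kPa.
S_e = 87 × 1.9 × (1 − 0.26²) / 14200 × 0.81
    = 87 × 1.9 × 0.9324 / 14200 × 0.81
    = 0.008792 m

S_e ≈ 0.00879 m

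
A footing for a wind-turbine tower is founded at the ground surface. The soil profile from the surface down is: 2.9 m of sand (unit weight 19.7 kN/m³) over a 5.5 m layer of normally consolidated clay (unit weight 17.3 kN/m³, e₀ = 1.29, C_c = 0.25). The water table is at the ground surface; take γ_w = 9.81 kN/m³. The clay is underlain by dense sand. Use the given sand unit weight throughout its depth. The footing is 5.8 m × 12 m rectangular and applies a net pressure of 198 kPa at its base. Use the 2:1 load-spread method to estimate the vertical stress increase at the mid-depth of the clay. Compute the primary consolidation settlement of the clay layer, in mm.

Mid-depth of clay below the ground surface: z = 2.9 + 5.5/2 = 5.65 m.
Total vertical stress at mid-clay: σ_v = 19.7×2.9 + 17.3×2.75 = 104.7 kPa.
Pore pressure: u = 9.81×(5.65 − 0) = 55.427 kPa.
Initial effective stress: σ'_0 = σ_v − u = 104.7 − 55.427 = 49.273 kPa.
Stress increase at mid-clay by the 2:1 spreading method:
Δσ = qBL/((B+z)(L+z)) = 198×5.8×12/((5.8+5.65)(12+5.65)) = 68.191 kPa
Final effective stress: σ'_f = σ'_0 + Δσ = 49.273 + 68.191 = 117.46 kPa.
Normally consolidated clay, so the full stress increment lies on the virgin compression line:
S_c = C_c·H/(1+e₀)·log₁₀(σ'_f/σ'_0) = 0.25×5.5/(1+1.29)×log₁₀(117.46/49.273)
    = 0.60044 × 0.37728 = 0.2265 m

S_c ≈ 227 mm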